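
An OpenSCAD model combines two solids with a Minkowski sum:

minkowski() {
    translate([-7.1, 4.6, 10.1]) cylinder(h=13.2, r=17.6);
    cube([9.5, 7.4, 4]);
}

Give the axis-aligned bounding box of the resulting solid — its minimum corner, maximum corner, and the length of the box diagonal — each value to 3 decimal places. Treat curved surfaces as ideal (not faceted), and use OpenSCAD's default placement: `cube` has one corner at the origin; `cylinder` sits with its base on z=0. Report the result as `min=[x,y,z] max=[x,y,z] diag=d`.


A = translate([-7.1, 4.6, 10.1]) cylinder(h=13.2, r=17.6) → bbox [-24.7,-13,10.1] .. [10.5,22.2,23.3]
B = cube([9.5, 7.4, 4]) → bbox [0,0,0] .. [9.5,7.4,4]
lo = A.lo+B.lo = [-24.7+0, -13+0, 10.1+0] = [-24.700,-13.000,10.100]
hi = A.hi+B.hi = [10.5+9.5, 22.2+7.4, 23.3+4] = [20.000,29.600,27.300]
diag = √(44.7²+42.6²+17.2²) = √4108.69 = 64.099

min=[-24.700,-13.000,10.100] max=[20.000,29.600,27.300] diag=64.099


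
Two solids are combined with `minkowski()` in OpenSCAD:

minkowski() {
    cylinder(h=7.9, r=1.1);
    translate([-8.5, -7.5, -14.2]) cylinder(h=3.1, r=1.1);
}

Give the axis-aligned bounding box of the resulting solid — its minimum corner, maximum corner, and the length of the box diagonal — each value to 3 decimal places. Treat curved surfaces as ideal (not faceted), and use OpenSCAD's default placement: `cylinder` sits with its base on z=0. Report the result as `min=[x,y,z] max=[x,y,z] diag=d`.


A = translate([-8.5, -7.5, -14.2]) cylinder(h=3.1, r=1.1) → bbox [-9.6,-8.6,-14.2] .. [-7.4,-6.4,-11.1]
B = cylinder(h=7.9, r=1.1) → bbox [-1.1,-1.1,0] .. [1.1,1.1,7.9]
lo = A.lo+B.lo = [-9.6-1.1, -8.6-1.1, -14.2+0] = [-10.700,-9.700,-14.200]
hi = A.hi+B.hi = [-7.4+1.1, -6.4+1.1, -11.1+7.9] = [-6.300,-5.300,-3.200]
diag = √(4.4²+4.4²+11²) = √159.72 = 12.638

min=[-10.700,-9.700,-14.200] max=[-6.300,-5.300,-3.200] diag=12.638


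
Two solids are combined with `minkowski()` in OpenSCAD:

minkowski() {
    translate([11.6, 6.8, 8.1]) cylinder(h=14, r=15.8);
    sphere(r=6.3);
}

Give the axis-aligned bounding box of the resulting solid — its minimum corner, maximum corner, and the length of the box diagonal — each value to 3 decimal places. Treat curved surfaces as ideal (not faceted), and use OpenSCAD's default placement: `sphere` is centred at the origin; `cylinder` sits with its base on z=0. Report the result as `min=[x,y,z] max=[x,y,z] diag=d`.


A = translate([11.6, 6.8, 8.1]) cylinder(h=14, r=15.8) → bbox [-4.2,-9,8.1] .. [27.4,22.6,22.1]
B = sphere(r=6.3) → bbox [-6.3,-6.3,-6.3] .. [6.3,6.3,6.3]
lo = A.lo+B.lo = [-4.2-6.3, -9-6.3, 8.1-6.3] = [-10.500,-15.300,1.800]
hi = A.hi+B.hi = [27.4+6.3, 22.6+6.3, 22.1+6.3] = [33.700,28.900,28.400]
diag = √(44.2²+44.2²+26.6²) = √4614.84 = 67.933

min=[-10.500,-15.300,1.800] max=[33.700,28.900,28.400] diag=67.933


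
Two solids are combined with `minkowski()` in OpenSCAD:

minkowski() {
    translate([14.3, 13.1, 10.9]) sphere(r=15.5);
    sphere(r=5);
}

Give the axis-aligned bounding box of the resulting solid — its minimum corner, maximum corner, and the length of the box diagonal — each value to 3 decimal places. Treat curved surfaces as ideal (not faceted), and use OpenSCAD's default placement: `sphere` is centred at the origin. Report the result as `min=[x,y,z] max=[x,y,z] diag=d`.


A = translate([14.3, 13.1, 10.9]) sphere(r=15.5) → bbox [-1.2,-2.4,-4.6] .. [29.8,28.6,26.4]
B = sphere(r=5) → bbox [-5,-5,-5] .. [5,5,5]
lo = A.lo+B.lo = [-1.2-5, -2.4-5, -4.6-5] = [-6.200,-7.400,-9.600]
hi = A.hi+B.hi = [29.8+5, 28.6+5, 26.4+5] = [34.800,33.600,31.400]
diag = √(41²+41²+41²) = √5043 = 71.014

min=[-6.200,-7.400,-9.600] max=[34.800,33.600,31.400] diag=71.014


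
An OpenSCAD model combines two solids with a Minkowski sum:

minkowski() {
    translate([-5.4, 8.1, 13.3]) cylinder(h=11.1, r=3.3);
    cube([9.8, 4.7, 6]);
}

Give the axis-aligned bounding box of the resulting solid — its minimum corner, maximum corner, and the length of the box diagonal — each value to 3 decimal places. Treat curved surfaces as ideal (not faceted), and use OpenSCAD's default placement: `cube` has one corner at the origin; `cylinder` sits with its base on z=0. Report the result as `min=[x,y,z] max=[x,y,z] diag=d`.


A = translate([-5.4, 8.1, 13.3]) cylinder(h=11.1, r=3.3) → bbox [-8.7,4.8,13.3] .. [-2.1,11.4,24.4]
B = cube([9.8, 4.7, 6]) → bbox [0,0,0] .. [9.8,4.7,6]
lo = A.lo+B.lo = [-8.7+0, 4.8+0, 13.3+0] = [-8.700,4.800,13.300]
hi = A.hi+B.hi = [-2.1+9.8, 11.4+4.7, 24.4+6] = [7.700,16.100,30.400]
diag = √(16.4²+11.3²+17.1²) = √689.06 = 26.250

min=[-8.700,4.800,13.300] max=[7.700,16.100,30.400] diag=26.250


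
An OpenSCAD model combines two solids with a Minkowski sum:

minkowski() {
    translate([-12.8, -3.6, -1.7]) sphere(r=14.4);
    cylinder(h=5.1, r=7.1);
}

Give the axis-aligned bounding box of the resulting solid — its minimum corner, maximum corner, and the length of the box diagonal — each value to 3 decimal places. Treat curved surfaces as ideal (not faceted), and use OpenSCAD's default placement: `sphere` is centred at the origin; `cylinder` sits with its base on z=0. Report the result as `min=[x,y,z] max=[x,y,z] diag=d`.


min=[-34.300,-25.100,-16.100] max=[8.700,17.900,17.800] diag=69.622

A = translate([-12.8, -3.6, -1.7]) sphere(r=14.4) → bbox [-27.2,-18,-16.1] .. [1.6,10.8,12.7]
B = cylinder(h=5.1, r=7.1) → bbox [-7.1,-7.1,0] .. [7.1,7.1,5.1]
lo = A.lo+B.lo = [-27.2-7.1, -18-7.1, -16.1+0] = [-34.300,-25.100,-16.100]
hi = A.hi+B.hi = [1.6+7.1, 10.8+7.1, 12.7+5.1] = [8.700,17.900,17.800]
diag = √(43²+43²+33.9²) = √4847.21 = 69.622


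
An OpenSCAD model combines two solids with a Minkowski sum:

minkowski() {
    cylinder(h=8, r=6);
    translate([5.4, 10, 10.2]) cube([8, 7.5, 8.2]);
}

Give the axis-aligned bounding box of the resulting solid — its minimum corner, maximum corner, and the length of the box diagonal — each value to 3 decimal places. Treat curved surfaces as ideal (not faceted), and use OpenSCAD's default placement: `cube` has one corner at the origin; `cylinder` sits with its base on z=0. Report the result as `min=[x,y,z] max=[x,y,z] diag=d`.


min=[-0.600,4.000,10.200] max=[19.400,23.500,26.400] diag=32.291

A = translate([5.4, 10, 10.2]) cube([8, 7.5, 8.2]) → bbox [5.4,10,10.2] .. [13.4,17.5,18.4]
B = cylinder(h=8, r=6) → bbox [-6,-6,0] .. [6,6,8]
lo = A.lo+B.lo = [5.4-6, 10-6, 10.2+0] = [-0.600,4.000,10.200]
hi = A.hi+B.hi = [13.4+6, 17.5+6, 18.4+8] = [19.400,23.500,26.400]
diag = √(20²+19.5²+16.2²) = √1042.69 = 32.291


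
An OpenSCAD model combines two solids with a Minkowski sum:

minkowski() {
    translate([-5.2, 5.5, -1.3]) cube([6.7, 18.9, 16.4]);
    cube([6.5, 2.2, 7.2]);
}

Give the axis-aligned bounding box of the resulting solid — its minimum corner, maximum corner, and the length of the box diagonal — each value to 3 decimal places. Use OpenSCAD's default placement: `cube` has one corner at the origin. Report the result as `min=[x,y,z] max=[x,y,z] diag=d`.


A = translate([-5.2, 5.5, -1.3]) cube([6.7, 18.9, 16.4]) → bbox [-5.2,5.5,-1.3] .. [1.5,24.4,15.1]
B = cube([6.5, 2.2, 7.2]) → bbox [0,0,0] .. [6.5,2.2,7.2]
lo = A.lo+B.lo = [-5.2+0, 5.5+0, -1.3+0] = [-5.200,5.500,-1.300]
hi = A.hi+B.hi = [1.5+6.5, 24.4+2.2, 15.1+7.2] = [8.000,26.600,22.300]
diag = √(13.2²+21.1²+23.6²) = √1176.41 = 34.299

min=[-5.200,5.500,-1.300] max=[8.000,26.600,22.300] diag=34.299


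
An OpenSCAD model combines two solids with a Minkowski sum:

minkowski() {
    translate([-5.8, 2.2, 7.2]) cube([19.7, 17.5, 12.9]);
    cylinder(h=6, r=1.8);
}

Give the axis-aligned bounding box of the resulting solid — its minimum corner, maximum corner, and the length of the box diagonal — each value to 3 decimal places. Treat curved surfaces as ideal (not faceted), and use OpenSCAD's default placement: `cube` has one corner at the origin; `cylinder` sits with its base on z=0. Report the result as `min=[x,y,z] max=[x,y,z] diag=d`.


A = translate([-5.8, 2.2, 7.2]) cube([19.7, 17.5, 12.9]) → bbox [-5.8,2.2,7.2] .. [13.9,19.7,20.1]
B = cylinder(h=6, r=1.8) → bbox [-1.8,-1.8,0] .. [1.8,1.8,6]
lo = A.lo+B.lo = [-5.8-1.8, 2.2-1.8, 7.2+0] = [-7.600,0.400,7.200]
hi = A.hi+B.hi = [13.9+1.8, 19.7+1.8, 20.1+6] = [15.700,21.500,26.100]
diag = √(23.3²+21.1²+18.9²) = √1345.31 = 36.678

min=[-7.600,0.400,7.200] max=[15.700,21.500,26.100] diag=36.678


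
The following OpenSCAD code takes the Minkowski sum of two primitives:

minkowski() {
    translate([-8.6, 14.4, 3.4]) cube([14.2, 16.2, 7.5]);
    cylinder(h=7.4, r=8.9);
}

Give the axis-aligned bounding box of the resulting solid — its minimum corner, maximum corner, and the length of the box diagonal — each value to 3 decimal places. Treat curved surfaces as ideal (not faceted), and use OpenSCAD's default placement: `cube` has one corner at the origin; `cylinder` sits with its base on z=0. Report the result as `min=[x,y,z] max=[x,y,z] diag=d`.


min=[-17.500,5.500,3.400] max=[14.500,39.500,18.300] diag=49.010

A = translate([-8.6, 14.4, 3.4]) cube([14.2, 16.2, 7.5]) → bbox [-8.6,14.4,3.4] .. [5.6,30.6,10.9]
B = cylinder(h=7.4, r=8.9) → bbox [-8.9,-8.9,0] .. [8.9,8.9,7.4]
lo = A.lo+B.lo = [-8.6-8.9, 14.4-8.9, 3.4+0] = [-17.500,5.500,3.400]
hi = A.hi+B.hi = [5.6+8.9, 30.6+8.9, 10.9+7.4] = [14.500,39.500,18.300]
diag = √(32²+34²+14.9²) = √2402.01 = 49.010


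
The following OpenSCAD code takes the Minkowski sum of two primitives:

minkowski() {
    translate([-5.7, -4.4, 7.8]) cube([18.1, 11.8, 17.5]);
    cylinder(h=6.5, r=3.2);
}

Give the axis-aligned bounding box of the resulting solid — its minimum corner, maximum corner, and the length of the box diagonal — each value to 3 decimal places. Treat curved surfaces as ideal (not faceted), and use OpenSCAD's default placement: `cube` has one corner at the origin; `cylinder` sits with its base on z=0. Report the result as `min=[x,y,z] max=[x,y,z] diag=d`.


min=[-8.900,-7.600,7.800] max=[15.600,10.600,31.800] diag=38.826

A = translate([-5.7, -4.4, 7.8]) cube([18.1, 11.8, 17.5]) → bbox [-5.7,-4.4,7.8] .. [12.4,7.4,25.3]
B = cylinder(h=6.5, r=3.2) → bbox [-3.2,-3.2,0] .. [3.2,3.2,6.5]
lo = A.lo+B.lo = [-5.7-3.2, -4.4-3.2, 7.8+0] = [-8.900,-7.600,7.800]
hi = A.hi+B.hi = [12.4+3.2, 7.4+3.2, 25.3+6.5] = [15.600,10.600,31.800]
diag = √(24.5²+18.2²+24²) = √1507.49 = 38.826


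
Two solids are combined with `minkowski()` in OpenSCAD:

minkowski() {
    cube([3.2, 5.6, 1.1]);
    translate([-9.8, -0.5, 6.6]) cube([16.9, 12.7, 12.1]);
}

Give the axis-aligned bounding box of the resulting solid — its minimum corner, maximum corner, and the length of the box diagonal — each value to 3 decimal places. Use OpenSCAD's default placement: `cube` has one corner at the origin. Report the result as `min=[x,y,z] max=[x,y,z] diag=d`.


A = translate([-9.8, -0.5, 6.6]) cube([16.9, 12.7, 12.1]) → bbox [-9.8,-0.5,6.6] .. [7.1,12.2,18.7]
B = cube([3.2, 5.6, 1.1]) → bbox [0,0,0] .. [3.2,5.6,1.1]
lo = A.lo+B.lo = [-9.8+0, -0.5+0, 6.6+0] = [-9.800,-0.500,6.600]
hi = A.hi+B.hi = [7.1+3.2, 12.2+5.6, 18.7+1.1] = [10.300,17.800,19.800]
diag = √(20.1²+18.3²+13.2²) = √913.14 = 30.218

min=[-9.800,-0.500,6.600] max=[10.300,17.800,19.800] diag=30.218


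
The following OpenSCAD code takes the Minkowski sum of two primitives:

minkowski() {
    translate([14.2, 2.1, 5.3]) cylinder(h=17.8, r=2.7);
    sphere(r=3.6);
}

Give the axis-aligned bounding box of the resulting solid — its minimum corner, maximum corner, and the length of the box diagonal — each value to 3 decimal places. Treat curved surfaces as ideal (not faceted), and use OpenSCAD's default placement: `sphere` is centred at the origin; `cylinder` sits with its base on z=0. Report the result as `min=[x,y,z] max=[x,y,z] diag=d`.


A = translate([14.2, 2.1, 5.3]) cylinder(h=17.8, r=2.7) → bbox [11.5,-0.6,5.3] .. [16.9,4.8,23.1]
B = sphere(r=3.6) → bbox [-3.6,-3.6,-3.6] .. [3.6,3.6,3.6]
lo = A.lo+B.lo = [11.5-3.6, -0.6-3.6, 5.3-3.6] = [7.900,-4.200,1.700]
hi = A.hi+B.hi = [16.9+3.6, 4.8+3.6, 23.1+3.6] = [20.500,8.400,26.700]
diag = √(12.6²+12.6²+25²) = √942.52 = 30.700

min=[7.900,-4.200,1.700] max=[20.500,8.400,26.700] diag=30.700


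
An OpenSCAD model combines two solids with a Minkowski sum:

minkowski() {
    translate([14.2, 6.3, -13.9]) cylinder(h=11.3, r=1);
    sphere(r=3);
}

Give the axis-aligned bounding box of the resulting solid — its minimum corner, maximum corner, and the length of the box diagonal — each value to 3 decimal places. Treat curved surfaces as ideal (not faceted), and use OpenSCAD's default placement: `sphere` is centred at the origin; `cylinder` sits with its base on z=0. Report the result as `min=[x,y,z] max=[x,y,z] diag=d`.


min=[10.200,2.300,-16.900] max=[18.200,10.300,0.400] diag=20.671

A = translate([14.2, 6.3, -13.9]) cylinder(h=11.3, r=1) → bbox [13.2,5.3,-13.9] .. [15.2,7.3,-2.6]
B = sphere(r=3) → bbox [-3,-3,-3] .. [3,3,3]
lo = A.lo+B.lo = [13.2-3, 5.3-3, -13.9-3] = [10.200,2.300,-16.900]
hi = A.hi+B.hi = [15.2+3, 7.3+3, -2.6+3] = [18.200,10.300,0.400]
diag = √(8²+8²+17.3²) = √427.29 = 20.671


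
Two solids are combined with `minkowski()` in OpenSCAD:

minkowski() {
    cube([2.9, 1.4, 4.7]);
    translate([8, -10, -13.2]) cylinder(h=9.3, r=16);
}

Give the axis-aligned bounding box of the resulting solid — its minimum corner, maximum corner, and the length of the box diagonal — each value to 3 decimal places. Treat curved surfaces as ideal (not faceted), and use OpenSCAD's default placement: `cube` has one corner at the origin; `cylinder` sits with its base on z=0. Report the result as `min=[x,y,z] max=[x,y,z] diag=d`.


A = translate([8, -10, -13.2]) cylinder(h=9.3, r=16) → bbox [-8,-26,-13.2] .. [24,6,-3.9]
B = cube([2.9, 1.4, 4.7]) → bbox [0,0,0] .. [2.9,1.4,4.7]
lo = A.lo+B.lo = [-8+0, -26+0, -13.2+0] = [-8.000,-26.000,-13.200]
hi = A.hi+B.hi = [24+2.9, 6+1.4, -3.9+4.7] = [26.900,7.400,0.800]
diag = √(34.9²+33.4²+14²) = √2529.57 = 50.295

min=[-8.000,-26.000,-13.200] max=[26.900,7.400,0.800] diag=50.295


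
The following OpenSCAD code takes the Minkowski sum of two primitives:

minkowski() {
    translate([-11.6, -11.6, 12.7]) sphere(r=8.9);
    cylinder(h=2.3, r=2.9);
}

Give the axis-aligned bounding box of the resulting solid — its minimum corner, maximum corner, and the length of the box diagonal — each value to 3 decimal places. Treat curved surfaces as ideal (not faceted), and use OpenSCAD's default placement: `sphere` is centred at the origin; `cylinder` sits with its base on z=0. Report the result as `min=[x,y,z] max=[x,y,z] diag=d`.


A = translate([-11.6, -11.6, 12.7]) sphere(r=8.9) → bbox [-20.5,-20.5,3.8] .. [-2.7,-2.7,21.6]
B = cylinder(h=2.3, r=2.9) → bbox [-2.9,-2.9,0] .. [2.9,2.9,2.3]
lo = A.lo+B.lo = [-20.5-2.9, -20.5-2.9, 3.8+0] = [-23.400,-23.400,3.800]
hi = A.hi+B.hi = [-2.7+2.9, -2.7+2.9, 21.6+2.3] = [0.200,0.200,23.900]
diag = √(23.6²+23.6²+20.1²) = √1517.93 = 38.961

min=[-23.400,-23.400,3.800] max=[0.200,0.200,23.900] diag=38.961


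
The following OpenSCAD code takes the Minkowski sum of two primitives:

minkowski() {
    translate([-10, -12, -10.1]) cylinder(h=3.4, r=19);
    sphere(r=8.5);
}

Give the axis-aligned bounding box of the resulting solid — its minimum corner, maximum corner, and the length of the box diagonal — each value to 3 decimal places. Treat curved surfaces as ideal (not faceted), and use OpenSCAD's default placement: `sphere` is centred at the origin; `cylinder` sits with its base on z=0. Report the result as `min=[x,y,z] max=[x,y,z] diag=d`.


A = translate([-10, -12, -10.1]) cylinder(h=3.4, r=19) → bbox [-29,-31,-10.1] .. [9,7,-6.7]
B = sphere(r=8.5) → bbox [-8.5,-8.5,-8.5] .. [8.5,8.5,8.5]
lo = A.lo+B.lo = [-29-8.5, -31-8.5, -10.1-8.5] = [-37.500,-39.500,-18.600]
hi = A.hi+B.hi = [9+8.5, 7+8.5, -6.7+8.5] = [17.500,15.500,1.800]
diag = √(55²+55²+20.4²) = √6466.16 = 80.412

min=[-37.500,-39.500,-18.600] max=[17.500,15.500,1.800] diag=80.412


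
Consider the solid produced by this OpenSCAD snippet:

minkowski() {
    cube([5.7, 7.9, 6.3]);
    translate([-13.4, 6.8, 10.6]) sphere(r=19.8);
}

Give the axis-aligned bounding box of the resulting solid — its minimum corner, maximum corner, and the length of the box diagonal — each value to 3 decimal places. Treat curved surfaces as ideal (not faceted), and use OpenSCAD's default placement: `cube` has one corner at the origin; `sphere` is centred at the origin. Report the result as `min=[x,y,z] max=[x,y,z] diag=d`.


A = translate([-13.4, 6.8, 10.6]) sphere(r=19.8) → bbox [-33.2,-13,-9.2] .. [6.4,26.6,30.4]
B = cube([5.7, 7.9, 6.3]) → bbox [0,0,0] .. [5.7,7.9,6.3]
lo = A.lo+B.lo = [-33.2+0, -13+0, -9.2+0] = [-33.200,-13.000,-9.200]
hi = A.hi+B.hi = [6.4+5.7, 26.6+7.9, 30.4+6.3] = [12.100,34.500,36.700]
diag = √(45.3²+47.5²+45.9²) = √6415.15 = 80.095

min=[-33.200,-13.000,-9.200] max=[12.100,34.500,36.700] diag=80.095


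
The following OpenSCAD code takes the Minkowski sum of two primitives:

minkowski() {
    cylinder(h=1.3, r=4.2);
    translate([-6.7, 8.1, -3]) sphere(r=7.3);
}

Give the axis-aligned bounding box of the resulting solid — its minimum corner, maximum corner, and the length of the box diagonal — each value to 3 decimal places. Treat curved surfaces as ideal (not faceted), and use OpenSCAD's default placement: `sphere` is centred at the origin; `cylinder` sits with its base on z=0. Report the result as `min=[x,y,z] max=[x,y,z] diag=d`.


A = translate([-6.7, 8.1, -3]) sphere(r=7.3) → bbox [-14,0.8,-10.3] .. [0.6,15.4,4.3]
B = cylinder(h=1.3, r=4.2) → bbox [-4.2,-4.2,0] .. [4.2,4.2,1.3]
lo = A.lo+B.lo = [-14-4.2, 0.8-4.2, -10.3+0] = [-18.200,-3.400,-10.300]
hi = A.hi+B.hi = [0.6+4.2, 15.4+4.2, 4.3+1.3] = [4.800,19.600,5.600]
diag = √(23²+23²+15.9²) = √1310.81 = 36.205

min=[-18.200,-3.400,-10.300] max=[4.800,19.600,5.600] diag=36.205


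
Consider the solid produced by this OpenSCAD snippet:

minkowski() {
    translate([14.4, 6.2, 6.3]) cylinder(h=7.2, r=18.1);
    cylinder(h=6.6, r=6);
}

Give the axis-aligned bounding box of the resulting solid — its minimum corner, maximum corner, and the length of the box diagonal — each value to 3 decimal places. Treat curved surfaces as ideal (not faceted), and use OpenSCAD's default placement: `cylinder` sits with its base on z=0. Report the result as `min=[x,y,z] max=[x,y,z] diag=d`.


min=[-9.700,-17.900,6.300] max=[38.500,30.300,20.100] diag=69.548

A = translate([14.4, 6.2, 6.3]) cylinder(h=7.2, r=18.1) → bbox [-3.7,-11.9,6.3] .. [32.5,24.3,13.5]
B = cylinder(h=6.6, r=6) → bbox [-6,-6,0] .. [6,6,6.6]
lo = A.lo+B.lo = [-3.7-6, -11.9-6, 6.3+0] = [-9.700,-17.900,6.300]
hi = A.hi+B.hi = [32.5+6, 24.3+6, 13.5+6.6] = [38.500,30.300,20.100]
diag = √(48.2²+48.2²+13.8²) = √4836.92 = 69.548


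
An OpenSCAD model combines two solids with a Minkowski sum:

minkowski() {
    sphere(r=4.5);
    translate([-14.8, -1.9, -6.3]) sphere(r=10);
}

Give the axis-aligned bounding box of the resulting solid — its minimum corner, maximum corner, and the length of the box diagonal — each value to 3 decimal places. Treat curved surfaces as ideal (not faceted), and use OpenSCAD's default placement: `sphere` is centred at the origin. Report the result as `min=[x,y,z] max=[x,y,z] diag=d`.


min=[-29.300,-16.400,-20.800] max=[-0.300,12.600,8.200] diag=50.229

A = translate([-14.8, -1.9, -6.3]) sphere(r=10) → bbox [-24.8,-11.9,-16.3] .. [-4.8,8.1,3.7]
B = sphere(r=4.5) → bbox [-4.5,-4.5,-4.5] .. [4.5,4.5,4.5]
lo = A.lo+B.lo = [-24.8-4.5, -11.9-4.5, -16.3-4.5] = [-29.300,-16.400,-20.800]
hi = A.hi+B.hi = [-4.8+4.5, 8.1+4.5, 3.7+4.5] = [-0.300,12.600,8.200]
diag = √(29²+29²+29²) = √2523 = 50.229


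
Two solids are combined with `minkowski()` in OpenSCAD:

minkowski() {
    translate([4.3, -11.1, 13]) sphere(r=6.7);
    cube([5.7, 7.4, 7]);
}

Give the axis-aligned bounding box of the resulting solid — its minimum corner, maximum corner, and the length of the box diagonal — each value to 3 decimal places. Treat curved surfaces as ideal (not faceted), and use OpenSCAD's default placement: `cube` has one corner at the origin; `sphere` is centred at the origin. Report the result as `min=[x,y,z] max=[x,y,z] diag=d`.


min=[-2.400,-17.800,6.300] max=[16.700,3.000,26.700] diag=34.837

A = translate([4.3, -11.1, 13]) sphere(r=6.7) → bbox [-2.4,-17.8,6.3] .. [11,-4.4,19.7]
B = cube([5.7, 7.4, 7]) → bbox [0,0,0] .. [5.7,7.4,7]
lo = A.lo+B.lo = [-2.4+0, -17.8+0, 6.3+0] = [-2.400,-17.800,6.300]
hi = A.hi+B.hi = [11+5.7, -4.4+7.4, 19.7+7] = [16.700,3.000,26.700]
diag = √(19.1²+20.8²+20.4²) = √1213.61 = 34.837


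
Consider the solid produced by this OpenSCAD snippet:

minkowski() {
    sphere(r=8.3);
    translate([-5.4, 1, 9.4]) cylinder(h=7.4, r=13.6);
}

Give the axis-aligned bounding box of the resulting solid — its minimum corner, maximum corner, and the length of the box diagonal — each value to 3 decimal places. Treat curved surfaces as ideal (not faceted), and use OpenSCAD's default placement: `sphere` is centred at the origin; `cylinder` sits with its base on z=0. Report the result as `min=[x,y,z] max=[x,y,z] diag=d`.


A = translate([-5.4, 1, 9.4]) cylinder(h=7.4, r=13.6) → bbox [-19,-12.6,9.4] .. [8.2,14.6,16.8]
B = sphere(r=8.3) → bbox [-8.3,-8.3,-8.3] .. [8.3,8.3,8.3]
lo = A.lo+B.lo = [-19-8.3, -12.6-8.3, 9.4-8.3] = [-27.300,-20.900,1.100]
hi = A.hi+B.hi = [8.2+8.3, 14.6+8.3, 16.8+8.3] = [16.500,22.900,25.100]
diag = √(43.8²+43.8²+24²) = √4412.88 = 66.430

min=[-27.300,-20.900,1.100] max=[16.500,22.900,25.100] diag=66.430


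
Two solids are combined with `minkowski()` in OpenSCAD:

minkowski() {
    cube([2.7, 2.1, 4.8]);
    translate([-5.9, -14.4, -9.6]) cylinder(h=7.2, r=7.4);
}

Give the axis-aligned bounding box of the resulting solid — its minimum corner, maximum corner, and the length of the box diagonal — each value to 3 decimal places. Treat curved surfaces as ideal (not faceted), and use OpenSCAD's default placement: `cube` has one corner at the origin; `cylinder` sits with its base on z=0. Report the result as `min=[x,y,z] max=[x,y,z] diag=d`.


min=[-13.300,-21.800,-9.600] max=[4.200,-4.900,2.400] diag=27.127

A = translate([-5.9, -14.4, -9.6]) cylinder(h=7.2, r=7.4) → bbox [-13.3,-21.8,-9.6] .. [1.5,-7,-2.4]
B = cube([2.7, 2.1, 4.8]) → bbox [0,0,0] .. [2.7,2.1,4.8]
lo = A.lo+B.lo = [-13.3+0, -21.8+0, -9.6+0] = [-13.300,-21.800,-9.600]
hi = A.hi+B.hi = [1.5+2.7, -7+2.1, -2.4+4.8] = [4.200,-4.900,2.400]
diag = √(17.5²+16.9²+12²) = √735.86 = 27.127


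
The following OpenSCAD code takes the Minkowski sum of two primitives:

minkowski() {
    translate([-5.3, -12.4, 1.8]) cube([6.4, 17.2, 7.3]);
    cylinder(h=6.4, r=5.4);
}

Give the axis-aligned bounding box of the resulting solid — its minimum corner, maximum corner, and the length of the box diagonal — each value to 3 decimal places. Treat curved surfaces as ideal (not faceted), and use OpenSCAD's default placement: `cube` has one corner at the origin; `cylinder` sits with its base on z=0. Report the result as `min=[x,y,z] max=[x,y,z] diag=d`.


min=[-10.700,-17.800,1.800] max=[6.500,10.200,15.500] diag=35.602

A = translate([-5.3, -12.4, 1.8]) cube([6.4, 17.2, 7.3]) → bbox [-5.3,-12.4,1.8] .. [1.1,4.8,9.1]
B = cylinder(h=6.4, r=5.4) → bbox [-5.4,-5.4,0] .. [5.4,5.4,6.4]
lo = A.lo+B.lo = [-5.3-5.4, -12.4-5.4, 1.8+0] = [-10.700,-17.800,1.800]
hi = A.hi+B.hi = [1.1+5.4, 4.8+5.4, 9.1+6.4] = [6.500,10.200,15.500]
diag = √(17.2²+28²+13.7²) = √1267.53 = 35.602


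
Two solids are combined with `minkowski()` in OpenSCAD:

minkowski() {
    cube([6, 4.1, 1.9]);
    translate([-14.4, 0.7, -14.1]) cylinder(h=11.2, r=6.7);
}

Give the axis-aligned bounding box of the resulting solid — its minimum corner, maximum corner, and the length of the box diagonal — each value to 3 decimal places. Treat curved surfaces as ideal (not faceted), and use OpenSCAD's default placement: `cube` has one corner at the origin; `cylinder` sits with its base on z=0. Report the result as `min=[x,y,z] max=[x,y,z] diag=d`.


min=[-21.100,-6.000,-14.100] max=[-1.700,11.500,-1.000] diag=29.227

A = translate([-14.4, 0.7, -14.1]) cylinder(h=11.2, r=6.7) → bbox [-21.1,-6,-14.1] .. [-7.7,7.4,-2.9]
B = cube([6, 4.1, 1.9]) → bbox [0,0,0] .. [6,4.1,1.9]
lo = A.lo+B.lo = [-21.1+0, -6+0, -14.1+0] = [-21.100,-6.000,-14.100]
hi = A.hi+B.hi = [-7.7+6, 7.4+4.1, -2.9+1.9] = [-1.700,11.500,-1.000]
diag = √(19.4²+17.5²+13.1²) = √854.22 = 29.227


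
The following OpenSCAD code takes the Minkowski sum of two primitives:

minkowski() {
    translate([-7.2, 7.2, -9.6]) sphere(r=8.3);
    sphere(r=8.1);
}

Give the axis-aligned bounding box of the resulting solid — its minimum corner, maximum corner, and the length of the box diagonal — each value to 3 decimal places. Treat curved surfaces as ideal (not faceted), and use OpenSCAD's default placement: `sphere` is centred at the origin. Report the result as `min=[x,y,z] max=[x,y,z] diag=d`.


min=[-23.600,-9.200,-26.000] max=[9.200,23.600,6.800] diag=56.811

A = translate([-7.2, 7.2, -9.6]) sphere(r=8.3) → bbox [-15.5,-1.1,-17.9] .. [1.1,15.5,-1.3]
B = sphere(r=8.1) → bbox [-8.1,-8.1,-8.1] .. [8.1,8.1,8.1]
lo = A.lo+B.lo = [-15.5-8.1, -1.1-8.1, -17.9-8.1] = [-23.600,-9.200,-26.000]
hi = A.hi+B.hi = [1.1+8.1, 15.5+8.1, -1.3+8.1] = [9.200,23.600,6.800]
diag = √(32.8²+32.8²+32.8²) = √3227.52 = 56.811


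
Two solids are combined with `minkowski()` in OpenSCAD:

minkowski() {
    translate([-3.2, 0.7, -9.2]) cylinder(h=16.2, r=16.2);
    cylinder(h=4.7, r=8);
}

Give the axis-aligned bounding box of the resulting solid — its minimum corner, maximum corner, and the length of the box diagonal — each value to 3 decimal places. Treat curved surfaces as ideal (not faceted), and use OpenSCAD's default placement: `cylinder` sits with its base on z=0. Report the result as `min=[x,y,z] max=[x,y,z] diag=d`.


min=[-27.400,-23.500,-9.200] max=[21.000,24.900,11.700] diag=71.568

A = translate([-3.2, 0.7, -9.2]) cylinder(h=16.2, r=16.2) → bbox [-19.4,-15.5,-9.2] .. [13,16.9,7]
B = cylinder(h=4.7, r=8) → bbox [-8,-8,0] .. [8,8,4.7]
lo = A.lo+B.lo = [-19.4-8, -15.5-8, -9.2+0] = [-27.400,-23.500,-9.200]
hi = A.hi+B.hi = [13+8, 16.9+8, 7+4.7] = [21.000,24.900,11.700]
diag = √(48.4²+48.4²+20.9²) = √5121.93 = 71.568


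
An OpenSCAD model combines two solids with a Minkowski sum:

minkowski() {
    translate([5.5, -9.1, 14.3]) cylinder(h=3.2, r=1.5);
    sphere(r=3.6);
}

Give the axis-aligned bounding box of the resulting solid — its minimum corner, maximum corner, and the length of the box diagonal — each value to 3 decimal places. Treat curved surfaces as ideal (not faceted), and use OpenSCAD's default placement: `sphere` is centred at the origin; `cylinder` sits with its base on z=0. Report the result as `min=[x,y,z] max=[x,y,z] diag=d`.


min=[0.400,-14.200,10.700] max=[10.600,-4.000,21.100] diag=17.783

A = translate([5.5, -9.1, 14.3]) cylinder(h=3.2, r=1.5) → bbox [4,-10.6,14.3] .. [7,-7.6,17.5]
B = sphere(r=3.6) → bbox [-3.6,-3.6,-3.6] .. [3.6,3.6,3.6]
lo = A.lo+B.lo = [4-3.6, -10.6-3.6, 14.3-3.6] = [0.400,-14.200,10.700]
hi = A.hi+B.hi = [7+3.6, -7.6+3.6, 17.5+3.6] = [10.600,-4.000,21.100]
diag = √(10.2²+10.2²+10.4²) = √316.24 = 17.783


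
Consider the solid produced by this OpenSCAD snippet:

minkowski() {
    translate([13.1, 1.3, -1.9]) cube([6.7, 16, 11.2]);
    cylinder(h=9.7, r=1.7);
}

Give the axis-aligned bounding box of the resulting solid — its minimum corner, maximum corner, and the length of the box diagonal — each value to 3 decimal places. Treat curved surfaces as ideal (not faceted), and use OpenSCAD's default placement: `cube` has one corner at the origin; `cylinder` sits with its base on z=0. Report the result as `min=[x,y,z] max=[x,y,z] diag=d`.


A = translate([13.1, 1.3, -1.9]) cube([6.7, 16, 11.2]) → bbox [13.1,1.3,-1.9] .. [19.8,17.3,9.3]
B = cylinder(h=9.7, r=1.7) → bbox [-1.7,-1.7,0] .. [1.7,1.7,9.7]
lo = A.lo+B.lo = [13.1-1.7, 1.3-1.7, -1.9+0] = [11.400,-0.400,-1.900]
hi = A.hi+B.hi = [19.8+1.7, 17.3+1.7, 9.3+9.7] = [21.500,19.000,19.000]
diag = √(10.1²+19.4²+20.9²) = √915.18 = 30.252

min=[11.400,-0.400,-1.900] max=[21.500,19.000,19.000] diag=30.252


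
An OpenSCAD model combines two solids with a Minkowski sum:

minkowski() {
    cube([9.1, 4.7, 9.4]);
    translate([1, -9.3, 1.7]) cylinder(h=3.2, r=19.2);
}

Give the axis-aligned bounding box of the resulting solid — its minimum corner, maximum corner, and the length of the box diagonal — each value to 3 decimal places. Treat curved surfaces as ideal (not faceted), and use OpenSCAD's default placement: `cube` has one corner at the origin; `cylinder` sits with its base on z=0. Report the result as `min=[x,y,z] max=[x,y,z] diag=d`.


min=[-18.200,-28.500,1.700] max=[29.300,14.600,14.300] diag=65.365

A = translate([1, -9.3, 1.7]) cylinder(h=3.2, r=19.2) → bbox [-18.2,-28.5,1.7] .. [20.2,9.9,4.9]
B = cube([9.1, 4.7, 9.4]) → bbox [0,0,0] .. [9.1,4.7,9.4]
lo = A.lo+B.lo = [-18.2+0, -28.5+0, 1.7+0] = [-18.200,-28.500,1.700]
hi = A.hi+B.hi = [20.2+9.1, 9.9+4.7, 4.9+9.4] = [29.300,14.600,14.300]
diag = √(47.5²+43.1²+12.6²) = √4272.62 = 65.365


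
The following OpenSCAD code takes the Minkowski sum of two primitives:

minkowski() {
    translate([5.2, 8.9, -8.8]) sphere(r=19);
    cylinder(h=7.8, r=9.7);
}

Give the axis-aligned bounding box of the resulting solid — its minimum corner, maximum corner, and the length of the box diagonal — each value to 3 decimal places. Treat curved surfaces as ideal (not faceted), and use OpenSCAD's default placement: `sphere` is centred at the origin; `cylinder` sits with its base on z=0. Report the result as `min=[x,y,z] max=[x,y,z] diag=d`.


min=[-23.500,-19.800,-27.800] max=[33.900,37.600,18.000] diag=93.205

A = translate([5.2, 8.9, -8.8]) sphere(r=19) → bbox [-13.8,-10.1,-27.8] .. [24.2,27.9,10.2]
B = cylinder(h=7.8, r=9.7) → bbox [-9.7,-9.7,0] .. [9.7,9.7,7.8]
lo = A.lo+B.lo = [-13.8-9.7, -10.1-9.7, -27.8+0] = [-23.500,-19.800,-27.800]
hi = A.hi+B.hi = [24.2+9.7, 27.9+9.7, 10.2+7.8] = [33.900,37.600,18.000]
diag = √(57.4²+57.4²+45.8²) = √8687.16 = 93.205


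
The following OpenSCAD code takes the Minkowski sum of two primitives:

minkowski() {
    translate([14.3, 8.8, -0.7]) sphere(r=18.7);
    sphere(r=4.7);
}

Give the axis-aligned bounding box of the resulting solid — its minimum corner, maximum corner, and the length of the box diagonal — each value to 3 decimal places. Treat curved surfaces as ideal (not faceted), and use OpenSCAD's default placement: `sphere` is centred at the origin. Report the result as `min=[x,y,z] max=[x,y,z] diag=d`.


min=[-9.100,-14.600,-24.100] max=[37.700,32.200,22.700] diag=81.060

A = translate([14.3, 8.8, -0.7]) sphere(r=18.7) → bbox [-4.4,-9.9,-19.4] .. [33,27.5,18]
B = sphere(r=4.7) → bbox [-4.7,-4.7,-4.7] .. [4.7,4.7,4.7]
lo = A.lo+B.lo = [-4.4-4.7, -9.9-4.7, -19.4-4.7] = [-9.100,-14.600,-24.100]
hi = A.hi+B.hi = [33+4.7, 27.5+4.7, 18+4.7] = [37.700,32.200,22.700]
diag = √(46.8²+46.8²+46.8²) = √6570.72 = 81.060


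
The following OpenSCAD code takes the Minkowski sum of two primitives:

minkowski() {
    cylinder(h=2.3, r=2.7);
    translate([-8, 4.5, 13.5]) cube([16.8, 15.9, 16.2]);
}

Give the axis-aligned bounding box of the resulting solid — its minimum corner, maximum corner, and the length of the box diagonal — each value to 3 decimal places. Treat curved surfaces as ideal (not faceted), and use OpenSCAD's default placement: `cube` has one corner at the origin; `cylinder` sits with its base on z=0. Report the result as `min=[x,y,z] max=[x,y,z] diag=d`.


min=[-10.700,1.800,13.500] max=[11.500,23.100,32.000] diag=35.900

A = translate([-8, 4.5, 13.5]) cube([16.8, 15.9, 16.2]) → bbox [-8,4.5,13.5] .. [8.8,20.4,29.7]
B = cylinder(h=2.3, r=2.7) → bbox [-2.7,-2.7,0] .. [2.7,2.7,2.3]
lo = A.lo+B.lo = [-8-2.7, 4.5-2.7, 13.5+0] = [-10.700,1.800,13.500]
hi = A.hi+B.hi = [8.8+2.7, 20.4+2.7, 29.7+2.3] = [11.500,23.100,32.000]
diag = √(22.2²+21.3²+18.5²) = √1288.78 = 35.900


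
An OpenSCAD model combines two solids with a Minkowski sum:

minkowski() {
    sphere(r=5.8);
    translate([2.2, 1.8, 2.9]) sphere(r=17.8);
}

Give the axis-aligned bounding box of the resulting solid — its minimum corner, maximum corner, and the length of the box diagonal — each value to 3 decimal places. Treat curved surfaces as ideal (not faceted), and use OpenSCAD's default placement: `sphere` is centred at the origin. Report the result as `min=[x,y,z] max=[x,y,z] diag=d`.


A = translate([2.2, 1.8, 2.9]) sphere(r=17.8) → bbox [-15.6,-16,-14.9] .. [20,19.6,20.7]
B = sphere(r=5.8) → bbox [-5.8,-5.8,-5.8] .. [5.8,5.8,5.8]
lo = A.lo+B.lo = [-15.6-5.8, -16-5.8, -14.9-5.8] = [-21.400,-21.800,-20.700]
hi = A.hi+B.hi = [20+5.8, 19.6+5.8, 20.7+5.8] = [25.800,25.400,26.500]
diag = √(47.2²+47.2²+47.2²) = √6683.52 = 81.753

min=[-21.400,-21.800,-20.700] max=[25.800,25.400,26.500] diag=81.753


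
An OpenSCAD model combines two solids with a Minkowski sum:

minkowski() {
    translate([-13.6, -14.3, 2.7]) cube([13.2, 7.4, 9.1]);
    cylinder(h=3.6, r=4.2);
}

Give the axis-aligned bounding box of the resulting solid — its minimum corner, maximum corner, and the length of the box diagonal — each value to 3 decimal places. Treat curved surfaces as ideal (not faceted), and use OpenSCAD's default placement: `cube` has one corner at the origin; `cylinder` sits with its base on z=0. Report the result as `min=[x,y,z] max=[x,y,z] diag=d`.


A = translate([-13.6, -14.3, 2.7]) cube([13.2, 7.4, 9.1]) → bbox [-13.6,-14.3,2.7] .. [-0.4,-6.9,11.8]
B = cylinder(h=3.6, r=4.2) → bbox [-4.2,-4.2,0] .. [4.2,4.2,3.6]
lo = A.lo+B.lo = [-13.6-4.2, -14.3-4.2, 2.7+0] = [-17.800,-18.500,2.700]
hi = A.hi+B.hi = [-0.4+4.2, -6.9+4.2, 11.8+3.6] = [3.800,-2.700,15.400]
diag = √(21.6²+15.8²+12.7²) = √877.49 = 29.622

min=[-17.800,-18.500,2.700] max=[3.800,-2.700,15.400] diag=29.622


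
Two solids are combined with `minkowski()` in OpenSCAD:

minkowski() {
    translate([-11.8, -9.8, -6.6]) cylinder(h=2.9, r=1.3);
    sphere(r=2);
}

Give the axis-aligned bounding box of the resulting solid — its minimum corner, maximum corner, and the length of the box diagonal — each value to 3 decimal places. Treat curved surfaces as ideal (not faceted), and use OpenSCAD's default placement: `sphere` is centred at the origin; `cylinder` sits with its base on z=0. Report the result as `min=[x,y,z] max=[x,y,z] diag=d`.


min=[-15.100,-13.100,-8.600] max=[-8.500,-6.500,-1.700] diag=11.607

A = translate([-11.8, -9.8, -6.6]) cylinder(h=2.9, r=1.3) → bbox [-13.1,-11.1,-6.6] .. [-10.5,-8.5,-3.7]
B = sphere(r=2) → bbox [-2,-2,-2] .. [2,2,2]
lo = A.lo+B.lo = [-13.1-2, -11.1-2, -6.6-2] = [-15.100,-13.100,-8.600]
hi = A.hi+B.hi = [-10.5+2, -8.5+2, -3.7+2] = [-8.500,-6.500,-1.700]
diag = √(6.6²+6.6²+6.9²) = √134.73 = 11.607


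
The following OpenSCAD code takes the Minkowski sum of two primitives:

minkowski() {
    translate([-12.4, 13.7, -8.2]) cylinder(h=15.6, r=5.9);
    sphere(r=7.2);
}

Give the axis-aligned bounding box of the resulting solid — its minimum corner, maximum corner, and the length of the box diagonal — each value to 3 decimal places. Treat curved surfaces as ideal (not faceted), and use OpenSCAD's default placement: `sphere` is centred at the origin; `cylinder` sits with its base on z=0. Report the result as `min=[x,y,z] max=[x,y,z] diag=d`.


A = translate([-12.4, 13.7, -8.2]) cylinder(h=15.6, r=5.9) → bbox [-18.3,7.8,-8.2] .. [-6.5,19.6,7.4]
B = sphere(r=7.2) → bbox [-7.2,-7.2,-7.2] .. [7.2,7.2,7.2]
lo = A.lo+B.lo = [-18.3-7.2, 7.8-7.2, -8.2-7.2] = [-25.500,0.600,-15.400]
hi = A.hi+B.hi = [-6.5+7.2, 19.6+7.2, 7.4+7.2] = [0.700,26.800,14.600]
diag = √(26.2²+26.2²+30²) = √2272.88 = 47.675

min=[-25.500,0.600,-15.400] max=[0.700,26.800,14.600] diag=47.675


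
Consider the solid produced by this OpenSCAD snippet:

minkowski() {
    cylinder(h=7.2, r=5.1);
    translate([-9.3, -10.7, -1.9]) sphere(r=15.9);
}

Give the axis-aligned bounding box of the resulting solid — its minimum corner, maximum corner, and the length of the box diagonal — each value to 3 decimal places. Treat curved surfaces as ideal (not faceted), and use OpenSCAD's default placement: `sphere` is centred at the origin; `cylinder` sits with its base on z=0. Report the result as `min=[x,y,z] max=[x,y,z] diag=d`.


min=[-30.300,-31.700,-17.800] max=[11.700,10.300,21.200] diag=71.056

A = translate([-9.3, -10.7, -1.9]) sphere(r=15.9) → bbox [-25.2,-26.6,-17.8] .. [6.6,5.2,14]
B = cylinder(h=7.2, r=5.1) → bbox [-5.1,-5.1,0] .. [5.1,5.1,7.2]
lo = A.lo+B.lo = [-25.2-5.1, -26.6-5.1, -17.8+0] = [-30.300,-31.700,-17.800]
hi = A.hi+B.hi = [6.6+5.1, 5.2+5.1, 14+7.2] = [11.700,10.300,21.200]
diag = √(42²+42²+39²) = √5049 = 71.056


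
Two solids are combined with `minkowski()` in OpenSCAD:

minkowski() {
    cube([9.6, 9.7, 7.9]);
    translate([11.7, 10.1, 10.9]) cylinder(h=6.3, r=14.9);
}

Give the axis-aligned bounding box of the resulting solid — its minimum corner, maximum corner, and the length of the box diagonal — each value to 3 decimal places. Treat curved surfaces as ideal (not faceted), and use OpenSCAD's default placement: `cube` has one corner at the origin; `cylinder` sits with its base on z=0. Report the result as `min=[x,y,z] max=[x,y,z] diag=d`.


min=[-3.200,-4.800,10.900] max=[36.200,34.700,25.100] diag=57.570

A = translate([11.7, 10.1, 10.9]) cylinder(h=6.3, r=14.9) → bbox [-3.2,-4.8,10.9] .. [26.6,25,17.2]
B = cube([9.6, 9.7, 7.9]) → bbox [0,0,0] .. [9.6,9.7,7.9]
lo = A.lo+B.lo = [-3.2+0, -4.8+0, 10.9+0] = [-3.200,-4.800,10.900]
hi = A.hi+B.hi = [26.6+9.6, 25+9.7, 17.2+7.9] = [36.200,34.700,25.100]
diag = √(39.4²+39.5²+14.2²) = √3314.25 = 57.570


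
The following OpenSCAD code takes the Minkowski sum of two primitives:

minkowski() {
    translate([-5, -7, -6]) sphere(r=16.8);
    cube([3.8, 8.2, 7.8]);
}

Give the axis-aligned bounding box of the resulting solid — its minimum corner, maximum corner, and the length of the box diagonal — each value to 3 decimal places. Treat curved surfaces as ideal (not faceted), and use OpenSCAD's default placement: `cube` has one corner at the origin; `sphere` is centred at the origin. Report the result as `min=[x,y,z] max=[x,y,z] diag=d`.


A = translate([-5, -7, -6]) sphere(r=16.8) → bbox [-21.8,-23.8,-22.8] .. [11.8,9.8,10.8]
B = cube([3.8, 8.2, 7.8]) → bbox [0,0,0] .. [3.8,8.2,7.8]
lo = A.lo+B.lo = [-21.8+0, -23.8+0, -22.8+0] = [-21.800,-23.800,-22.800]
hi = A.hi+B.hi = [11.8+3.8, 9.8+8.2, 10.8+7.8] = [15.600,18.000,18.600]
diag = √(37.4²+41.8²+41.4²) = √4859.96 = 69.713

min=[-21.800,-23.800,-22.800] max=[15.600,18.000,18.600] diag=69.713


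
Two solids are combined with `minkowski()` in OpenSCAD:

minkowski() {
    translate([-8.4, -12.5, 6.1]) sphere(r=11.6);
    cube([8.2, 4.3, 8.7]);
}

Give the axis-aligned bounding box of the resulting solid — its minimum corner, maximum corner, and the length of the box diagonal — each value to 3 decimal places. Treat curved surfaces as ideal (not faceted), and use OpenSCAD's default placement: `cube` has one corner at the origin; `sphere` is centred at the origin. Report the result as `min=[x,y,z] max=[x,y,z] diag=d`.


A = translate([-8.4, -12.5, 6.1]) sphere(r=11.6) → bbox [-20,-24.1,-5.5] .. [3.2,-0.9,17.7]
B = cube([8.2, 4.3, 8.7]) → bbox [0,0,0] .. [8.2,4.3,8.7]
lo = A.lo+B.lo = [-20+0, -24.1+0, -5.5+0] = [-20.000,-24.100,-5.500]
hi = A.hi+B.hi = [3.2+8.2, -0.9+4.3, 17.7+8.7] = [11.400,3.400,26.400]
diag = √(31.4²+27.5²+31.9²) = √2759.82 = 52.534

min=[-20.000,-24.100,-5.500] max=[11.400,3.400,26.400] diag=52.534


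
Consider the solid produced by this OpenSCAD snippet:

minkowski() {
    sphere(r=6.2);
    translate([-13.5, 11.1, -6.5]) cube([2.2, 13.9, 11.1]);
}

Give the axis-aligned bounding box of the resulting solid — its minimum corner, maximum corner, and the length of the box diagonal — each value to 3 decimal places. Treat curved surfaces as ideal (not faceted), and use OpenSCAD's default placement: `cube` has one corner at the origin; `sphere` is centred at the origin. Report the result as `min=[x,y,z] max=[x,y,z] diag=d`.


A = translate([-13.5, 11.1, -6.5]) cube([2.2, 13.9, 11.1]) → bbox [-13.5,11.1,-6.5] .. [-11.3,25,4.6]
B = sphere(r=6.2) → bbox [-6.2,-6.2,-6.2] .. [6.2,6.2,6.2]
lo = A.lo+B.lo = [-13.5-6.2, 11.1-6.2, -6.5-6.2] = [-19.700,4.900,-12.700]
hi = A.hi+B.hi = [-11.3+6.2, 25+6.2, 4.6+6.2] = [-5.100,31.200,10.800]
diag = √(14.6²+26.3²+23.5²) = √1457.1 = 38.172

min=[-19.700,4.900,-12.700] max=[-5.100,31.200,10.800] diag=38.172
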